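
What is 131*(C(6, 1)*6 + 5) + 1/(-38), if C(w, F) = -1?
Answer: -4979/38 ≈ -131.03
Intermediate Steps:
131*(C(6, 1)*6 + 5) + 1/(-38) = 131*(-1*6 + 5) + 1/(-38) = 131*(-6 + 5) - 1/38 = 131*(-1) - 1/38 = -131 - 1/38 = -4979/38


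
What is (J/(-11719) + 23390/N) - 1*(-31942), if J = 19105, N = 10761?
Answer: 4028215333283/126108159 ≈ 31943.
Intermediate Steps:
(J/(-11719) + 23390/N) - 1*(-31942) = (19105/(-11719) + 23390/10761) - 1*(-31942) = (19105*(-1/11719) + 23390*(1/10761)) + 31942 = (-19105/11719 + 23390/10761) + 31942 = 68518505/126108159 + 31942 = 4028215333283/126108159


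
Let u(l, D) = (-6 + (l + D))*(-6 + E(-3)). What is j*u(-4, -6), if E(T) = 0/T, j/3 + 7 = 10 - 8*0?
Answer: 864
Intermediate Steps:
j = 9 (j = -21 + 3*(10 - 8*0) = -21 + 3*(10 + 0) = -21 + 3*10 = -21 + 30 = 9)
E(T) = 0
u(l, D) = 36 - 6*D - 6*l (u(l, D) = (-6 + (l + D))*(-6 + 0) = (-6 + (D + l))*(-6) = (-6 + D + l)*(-6) = 36 - 6*D - 6*l)
j*u(-4, -6) = 9*(36 - 6*(-6) - 6*(-4)) = 9*(36 + 36 + 24) = 9*96 = 864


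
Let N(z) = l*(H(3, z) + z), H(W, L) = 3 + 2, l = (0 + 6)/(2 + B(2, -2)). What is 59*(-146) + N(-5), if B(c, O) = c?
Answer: -8614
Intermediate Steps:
l = 3/2 (l = (0 + 6)/(2 + 2) = 6/4 = 6*(¼) = 3/2 ≈ 1.5000)
H(W, L) = 5
N(z) = 15/2 + 3*z/2 (N(z) = 3*(5 + z)/2 = 15/2 + 3*z/2)
59*(-146) + N(-5) = 59*(-146) + (15/2 + (3/2)*(-5)) = -8614 + (15/2 - 15/2) = -8614 + 0 = -8614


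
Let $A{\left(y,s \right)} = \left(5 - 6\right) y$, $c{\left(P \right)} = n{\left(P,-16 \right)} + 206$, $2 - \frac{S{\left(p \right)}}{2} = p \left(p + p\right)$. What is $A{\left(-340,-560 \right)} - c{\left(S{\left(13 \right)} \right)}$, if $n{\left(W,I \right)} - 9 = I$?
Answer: $141$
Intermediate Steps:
$n{\left(W,I \right)} = 9 + I$
$S{\left(p \right)} = 4 - 4 p^{2}$ ($S{\left(p \right)} = 4 - 2 p \left(p + p\right) = 4 - 2 p 2 p = 4 - 2 \cdot 2 p^{2} = 4 - 4 p^{2}$)
$c{\left(P \right)} = 199$ ($c{\left(P \right)} = \left(9 - 16\right) + 206 = -7 + 206 = 199$)
$A{\left(y,s \right)} = - y$
$A{\left(-340,-560 \right)} - c{\left(S{\left(13 \right)} \right)} = \left(-1\right) \left(-340\right) - 199 = 340 - 199 = 141$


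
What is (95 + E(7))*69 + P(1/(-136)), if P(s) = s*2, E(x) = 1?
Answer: 450431/68 ≈ 6624.0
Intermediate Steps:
P(s) = 2*s
(95 + E(7))*69 + P(1/(-136)) = (95 + 1)*69 + 2/(-136) = 96*69 + 2*(-1/136) = 6624 - 1/68 = 450431/68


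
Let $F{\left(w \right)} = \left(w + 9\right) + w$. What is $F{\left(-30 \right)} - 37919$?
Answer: $-37970$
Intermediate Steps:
$F{\left(w \right)} = 9 + 2 w$ ($F{\left(w \right)} = \left(9 + w\right) + w = 9 + 2 w$)
$F{\left(-30 \right)} - 37919 = \left(9 + 2 \left(-30\right)\right) - 37919 = \left(9 - 60\right) - 37919 = -51 - 37919 = -37970$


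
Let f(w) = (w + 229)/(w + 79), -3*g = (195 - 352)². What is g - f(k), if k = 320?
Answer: -3278866/399 ≈ -8217.7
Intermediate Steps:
g = -24649/3 (g = -(195 - 352)²/3 = -⅓*(-157)² = -⅓*24649 = -24649/3 ≈ -8216.3)
f(w) = (229 + w)/(79 + w)
g - f(k) = -24649/3 - (229 + 320)/(79 + 320) = -24649/3 - 549/399 = -24649/3 - 1*183/133 = -24649/3 - 183/133 = -3278866/399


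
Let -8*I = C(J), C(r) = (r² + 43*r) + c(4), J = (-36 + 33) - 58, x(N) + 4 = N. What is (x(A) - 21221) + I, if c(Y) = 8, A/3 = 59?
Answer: -84745/4 ≈ -21186.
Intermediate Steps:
A = 177 (A = 3*59 = 177)
x(N) = -4 + N
J = -61 (J = -3 - 58 = -61)
C(r) = 8 + r² + 43*r (C(r) = (r² + 43*r) + 8 = 8 + r² + 43*r)
I = -553/4 (I = -(8 + (-61)² + 43*(-61))/8 = -(8 + 3721 - 2623)/8 = -⅛*1106 = -553/4 ≈ -138.25)
(x(A) - 21221) + I = ((-4 + 177) - 21221) - 553/4 = (173 - 21221) - 553/4 = -21048 - 553/4 = -84745/4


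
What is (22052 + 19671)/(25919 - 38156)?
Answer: -41723/12237 ≈ -3.4096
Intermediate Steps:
(22052 + 19671)/(25919 - 38156) = 41723/(-12237) = 41723*(-1/12237) = -41723/12237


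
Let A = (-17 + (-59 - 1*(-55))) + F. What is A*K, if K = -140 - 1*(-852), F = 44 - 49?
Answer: -18512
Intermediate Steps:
F = -5
A = -26 (A = (-17 + (-59 - 1*(-55))) - 5 = (-17 + (-59 + 55)) - 5 = (-17 - 4) - 5 = -21 - 5 = -26)
K = 712 (K = -140 + 852 = 712)
A*K = -26*712 = -18512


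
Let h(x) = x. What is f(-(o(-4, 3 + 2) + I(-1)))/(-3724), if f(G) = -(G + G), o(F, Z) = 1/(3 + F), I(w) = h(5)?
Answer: -2/931 ≈ -0.0021482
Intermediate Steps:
I(w) = 5
f(G) = -2*G
f(-(o(-4, 3 + 2) + I(-1)))/(-3724) = -(-2)*(1/(3 - 4) + 5)/(-3724) = -(-2)*(1/(-1) + 5)*(-1/3724) = -(-2)*(-1 + 5)*(-1/3724) = -(-2)*4*(-1/3724) = -2*(-4)*(-1/3724) = 8*(-1/3724) = -2/931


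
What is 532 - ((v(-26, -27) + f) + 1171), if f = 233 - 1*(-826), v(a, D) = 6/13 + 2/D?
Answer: -596134/351 ≈ -1698.4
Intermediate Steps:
v(a, D) = 6/13 + 2/D (v(a, D) = 6*(1/13) + 2/D = 6/13 + 2/D)
f = 1059 (f = 233 + 826 = 1059)
532 - ((v(-26, -27) + f) + 1171) = 532 - (((6/13 + 2/(-27)) + 1059) + 1171) = 532 - (((6/13 + 2*(-1/27)) + 1059) + 1171) = 532 - (((6/13 - 2/27) + 1059) + 1171) = 532 - ((136/351 + 1059) + 1171) = 532 - (371845/351 + 1171) = 532 - 1*782866/351 = 532 - 782866/351 = -596134/351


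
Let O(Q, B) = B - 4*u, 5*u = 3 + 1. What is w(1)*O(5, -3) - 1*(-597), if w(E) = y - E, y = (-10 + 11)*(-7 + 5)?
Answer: 3078/5 ≈ 615.60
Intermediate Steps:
u = ⅘ (u = (3 + 1)/5 = (⅕)*4 = ⅘ ≈ 0.80000)
y = -2 (y = 1*(-2) = -2)
O(Q, B) = -16/5 + B (O(Q, B) = B - 4*⅘ = B - 16/5 = -16/5 + B)
w(E) = -2 - E
w(1)*O(5, -3) - 1*(-597) = (-2 - 1*1)*(-16/5 - 3) - 1*(-597) = (-2 - 1)*(-31/5) + 597 = -3*(-31/5) + 597 = 93/5 + 597 = 3078/5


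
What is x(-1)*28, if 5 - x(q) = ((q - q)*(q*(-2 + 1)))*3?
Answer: 140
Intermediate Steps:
x(q) = 5 (x(q) = 5 - (q - q)*(q*(-2 + 1))*3 = 5 - 0*(q*(-1))*3 = 5 - 0*(-q)*3 = 5 - 0*3 = 5 - 1*0 = 5 + 0 = 5)
x(-1)*28 = 5*28 = 140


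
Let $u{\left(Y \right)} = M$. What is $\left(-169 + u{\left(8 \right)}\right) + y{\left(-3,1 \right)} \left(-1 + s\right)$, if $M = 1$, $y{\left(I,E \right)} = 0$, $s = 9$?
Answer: $-168$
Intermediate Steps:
$u{\left(Y \right)} = 1$
$\left(-169 + u{\left(8 \right)}\right) + y{\left(-3,1 \right)} \left(-1 + s\right) = \left(-169 + 1\right) + 0 \left(-1 + 9\right) = -168 + 0 \cdot 8 = -168 + 0 = -168$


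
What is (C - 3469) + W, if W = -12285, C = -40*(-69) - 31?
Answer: -13025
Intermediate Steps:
C = 2729 (C = 2760 - 31 = 2729)
(C - 3469) + W = (2729 - 3469) - 12285 = -740 - 12285 = -13025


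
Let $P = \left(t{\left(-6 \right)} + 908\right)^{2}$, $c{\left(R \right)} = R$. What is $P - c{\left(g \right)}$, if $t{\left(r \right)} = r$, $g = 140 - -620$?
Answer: $812844$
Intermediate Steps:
$g = 760$ ($g = 140 + 620 = 760$)
$P = 813604$ ($P = \left(-6 + 908\right)^{2} = 902^{2} = 813604$)
$P - c{\left(g \right)} = 813604 - 760 = 812844$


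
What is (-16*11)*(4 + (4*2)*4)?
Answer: -6336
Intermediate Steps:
(-16*11)*(4 + (4*2)*4) = -176*(4 + 8*4) = -176*(4 + 32) = -176*36 = -6336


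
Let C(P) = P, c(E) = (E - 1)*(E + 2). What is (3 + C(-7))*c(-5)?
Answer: -72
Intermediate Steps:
c(E) = (-1 + E)*(2 + E)
(3 + C(-7))*c(-5) = (3 - 7)*(-2 - 5 + (-5)²) = -4*(-2 - 5 + 25) = -4*18 = -72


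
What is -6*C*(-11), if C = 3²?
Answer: 594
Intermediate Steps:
C = 9
-6*C*(-11) = -6*9*(-11) = -54*(-11) = 594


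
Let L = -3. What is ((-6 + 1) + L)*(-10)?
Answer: 80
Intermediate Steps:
((-6 + 1) + L)*(-10) = ((-6 + 1) - 3)*(-10) = (-5 - 3)*(-10) = -8*(-10) = 80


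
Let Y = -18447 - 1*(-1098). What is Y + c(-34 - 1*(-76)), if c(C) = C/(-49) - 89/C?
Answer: -728783/42 ≈ -17352.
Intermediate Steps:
Y = -17349 (Y = -18447 + 1098 = -17349)
c(C) = -89/C - C/49 (c(C) = C*(-1/49) - 89/C = -C/49 - 89/C = -89/C - C/49)
Y + c(-34 - 1*(-76)) = -17349 + (-89/(-34 - 1*(-76)) - (-34 - 1*(-76))/49) = -17349 + (-89/(-34 + 76) - (-34 + 76)/49) = -17349 + (-89/42 - 1/49*42) = -17349 + (-89*1/42 - 6/7) = -17349 + (-89/42 - 6/7) = -17349 - 125/42 = -728783/42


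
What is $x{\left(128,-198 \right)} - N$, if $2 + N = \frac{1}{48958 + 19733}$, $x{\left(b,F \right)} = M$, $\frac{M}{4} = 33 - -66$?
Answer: $\frac{27339017}{68691} \approx 398.0$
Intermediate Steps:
$M = 396$ ($M = 4 \left(33 - -66\right) = 4 \left(33 + 66\right) = 4 \cdot 99 = 396$)
$x{\left(b,F \right)} = 396$
$N = - \frac{137381}{68691}$ ($N = -2 + \frac{1}{48958 + 19733} = -2 + \frac{1}{68691} = - \frac{137381}{68691} \approx -2.0$)
$x{\left(128,-198 \right)} - N = 396 - - \frac{137381}{68691} = 396 + \frac{137381}{68691} = \frac{27339017}{68691}$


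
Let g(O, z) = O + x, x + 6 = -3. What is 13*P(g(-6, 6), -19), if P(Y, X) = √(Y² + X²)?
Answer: 13*√586 ≈ 314.70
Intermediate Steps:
x = -9 (x = -6 - 3 = -9)
g(O, z) = -9 + O (g(O, z) = O - 9 = -9 + O)
P(Y, X) = √(X² + Y²)
13*P(g(-6, 6), -19) = 13*√((-19)² + (-9 - 6)²) = 13*√(361 + (-15)²) = 13*√(361 + 225) = 13*√586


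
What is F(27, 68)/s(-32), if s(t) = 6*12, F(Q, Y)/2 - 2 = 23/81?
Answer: 185/2916 ≈ 0.063443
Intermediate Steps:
F(Q, Y) = 370/81 (F(Q, Y) = 4 + 2*(23/81) = 4 + 46/81 = 370/81)
s(t) = 72
F(27, 68)/s(-32) = (370/81)/72 = (370/81)*(1/72) = 185/2916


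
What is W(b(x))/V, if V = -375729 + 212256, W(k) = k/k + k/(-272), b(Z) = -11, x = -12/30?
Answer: -283/44464656 ≈ -6.3646e-6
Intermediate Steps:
x = -⅖ (x = -12*1/30 = -⅖ ≈ -0.40000)
W(k) = 1 - k/272 (W(k) = 1 + k*(-1/272) = 1 - k/272)
V = -163473
W(b(x))/V = (1 - 1/272*(-11))/(-163473) = (1 + 11/272)*(-1/163473) = (283/272)*(-1/163473) = -283/44464656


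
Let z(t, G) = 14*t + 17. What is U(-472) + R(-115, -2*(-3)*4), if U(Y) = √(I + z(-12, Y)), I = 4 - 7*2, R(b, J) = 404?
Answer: 404 + I*√161 ≈ 404.0 + 12.689*I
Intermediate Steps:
z(t, G) = 17 + 14*t
I = -10 (I = 4 - 14 = -10)
U(Y) = I*√161 (U(Y) = √(-10 + (17 + 14*(-12))) = √(-10 + (17 - 168)) = √(-10 - 151) = √(-161) = I*√161)
U(-472) + R(-115, -2*(-3)*4) = I*√161 + 404 = 404 + I*√161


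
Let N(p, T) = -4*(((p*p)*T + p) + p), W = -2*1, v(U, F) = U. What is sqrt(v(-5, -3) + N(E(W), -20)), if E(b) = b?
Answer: sqrt(331) ≈ 18.193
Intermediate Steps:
W = -2
N(p, T) = -8*p - 4*T*p**2 (N(p, T) = -4*((p**2*T + p) + p) = -4*((T*p**2 + p) + p) = -4*((p + T*p**2) + p) = -4*(2*p + T*p**2) = -8*p - 4*T*p**2)
sqrt(v(-5, -3) + N(E(W), -20)) = sqrt(-5 - 4*(-2)*(2 - 20*(-2))) = sqrt(-5 - 4*(-2)*(2 + 40)) = sqrt(-5 - 4*(-2)*42) = sqrt(-5 + 336) = sqrt(331)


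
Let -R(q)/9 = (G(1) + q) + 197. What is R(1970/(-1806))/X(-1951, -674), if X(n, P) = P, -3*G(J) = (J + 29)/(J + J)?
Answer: 517173/202874 ≈ 2.5492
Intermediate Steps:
G(J) = -(29 + J)/(6*J) (G(J) = -(J + 29)/(3*(J + J)) = -(29 + J)/(3*(2*J)) = -(29 + J)*1/(2*J)/3 = -(29 + J)/(6*J))
R(q) = -1728 - 9*q (R(q) = -9*(((1/6)*(-29 - 1*1)/1 + q) + 197) = -9*(((1/6)*1*(-29 - 1) + q) + 197) = -9*(((1/6)*1*(-30) + q) + 197) = -9*((-5 + q) + 197) = -9*(192 + q) = -1728 - 9*q)
R(1970/(-1806))/X(-1951, -674) = (-1728 - 17730/(-1806))/(-674) = (-1728 - 17730*(-1)/1806)*(-1/674) = (-1728 - 9*(-985/903))*(-1/674) = (-1728 + 2955/301)*(-1/674) = -517173/301*(-1/674) = 517173/202874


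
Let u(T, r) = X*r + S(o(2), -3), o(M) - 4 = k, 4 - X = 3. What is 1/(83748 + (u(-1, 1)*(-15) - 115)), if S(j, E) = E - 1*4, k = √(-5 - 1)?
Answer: 1/83723 ≈ 1.1944e-5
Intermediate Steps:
X = 1 (X = 4 - 1*3 = 4 - 3 = 1)
k = I*√6 (k = √(-6) = I*√6 ≈ 2.4495*I)
o(M) = 4 + I*√6
S(j, E) = -4 + E (S(j, E) = E - 4 = -4 + E)
u(T, r) = -7 + r (u(T, r) = 1*r + (-4 - 3) = r - 7 = -7 + r)
1/(83748 + (u(-1, 1)*(-15) - 115)) = 1/(83748 + ((-7 + 1)*(-15) - 115)) = 1/(83748 + (-6*(-15) - 115)) = 1/(83748 + (90 - 115)) = 1/(83748 - 25) = 1/83723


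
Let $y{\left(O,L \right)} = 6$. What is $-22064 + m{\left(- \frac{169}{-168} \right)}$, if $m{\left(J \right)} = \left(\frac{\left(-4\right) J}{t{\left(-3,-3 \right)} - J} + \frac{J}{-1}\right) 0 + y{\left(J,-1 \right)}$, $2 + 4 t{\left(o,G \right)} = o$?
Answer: $-22058$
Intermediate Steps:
$t{\left(o,G \right)} = - \frac{1}{2} + \frac{o}{4}$
$m{\left(J \right)} = 6$ ($m{\left(J \right)} = \left(\frac{\left(-4\right) J}{\left(- \frac{1}{2} + \frac{1}{4} \left(-3\right)\right) - J} + \frac{J}{-1}\right) 0 + 6 = \left(\frac{\left(-4\right) J}{\left(- \frac{1}{2} - \frac{3}{4}\right) - J} + J \left(-1\right)\right) 0 + 6 = \left(\frac{\left(-4\right) J}{- \frac{5}{4} - J} - J\right) 0 + 6 = \left(- \frac{4 J}{- \frac{5}{4} - J} - J\right) 0 + 6 = \left(- J - \frac{4 J}{- \frac{5}{4} - J}\right) 0 + 6 = 0 + 6 = 6$)
$-22064 + m{\left(- \frac{169}{-168} \right)} = -22064 + 6 = -22058$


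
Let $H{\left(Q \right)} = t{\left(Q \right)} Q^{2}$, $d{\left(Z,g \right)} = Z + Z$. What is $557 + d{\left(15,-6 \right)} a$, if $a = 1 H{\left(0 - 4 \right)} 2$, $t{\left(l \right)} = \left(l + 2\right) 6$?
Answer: $-10963$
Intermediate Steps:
$t{\left(l \right)} = 12 + 6 l$ ($t{\left(l \right)} = \left(2 + l\right) 6 = 12 + 6 l$)
$d{\left(Z,g \right)} = 2 Z$
$H{\left(Q \right)} = Q^{2} \left(12 + 6 Q\right)$ ($H{\left(Q \right)} = \left(12 + 6 Q\right) Q^{2} = Q^{2} \left(12 + 6 Q\right)$)
$a = -384$ ($a = 1 \cdot 6 \left(0 - 4\right)^{2} \left(2 + \left(0 - 4\right)\right) 2 = 1 \cdot 6 \left(-4\right)^{2} \left(2 - 4\right) 2 = 1 \cdot 6 \cdot 16 \left(-2\right) 2 = 1 \left(-192\right) 2 = \left(-192\right) 2 = -384$)
$557 + d{\left(15,-6 \right)} a = 557 + 2 \cdot 15 \left(-384\right) = 557 + 30 \left(-384\right) = 557 - 11520 = -10963$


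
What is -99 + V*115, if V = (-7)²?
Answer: 5536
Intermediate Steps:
V = 49
-99 + V*115 = -99 + 49*115 = -99 + 5635 = 5536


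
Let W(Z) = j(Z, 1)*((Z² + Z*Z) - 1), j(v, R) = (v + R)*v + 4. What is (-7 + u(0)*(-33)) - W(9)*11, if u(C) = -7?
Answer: -166250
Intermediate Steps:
j(v, R) = 4 + v*(R + v) (j(v, R) = (R + v)*v + 4 = v*(R + v) + 4 = 4 + v*(R + v))
W(Z) = (-1 + 2*Z²)*(4 + Z + Z²) (W(Z) = (4 + Z² + 1*Z)*((Z² + Z*Z) - 1) = (4 + Z² + Z)*((Z² + Z²) - 1) = (4 + Z + Z²)*(2*Z² - 1) = (4 + Z + Z²)*(-1 + 2*Z²) = (-1 + 2*Z²)*(4 + Z + Z²))
(-7 + u(0)*(-33)) - W(9)*11 = (-7 - 7*(-33)) - (-1 + 2*9²)*(4 + 9 + 9²)*11 = (-7 + 231) - (-1 + 2*81)*(4 + 9 + 81)*11 = 224 - (-1 + 162)*94*11 = 224 - 161*94*11 = 224 - 15134*11 = 224 - 1*166474 = 224 - 166474 = -166250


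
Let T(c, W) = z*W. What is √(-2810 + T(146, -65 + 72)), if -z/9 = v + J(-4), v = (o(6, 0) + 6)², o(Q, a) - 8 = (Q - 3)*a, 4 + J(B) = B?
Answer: I*√14654 ≈ 121.05*I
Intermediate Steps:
J(B) = -4 + B
o(Q, a) = 8 + a*(-3 + Q) (o(Q, a) = 8 + (Q - 3)*a = 8 + (-3 + Q)*a = 8 + a*(-3 + Q))
v = 196 (v = ((8 - 3*0 + 6*0) + 6)² = ((8 + 0 + 0) + 6)² = (8 + 6)² = 14² = 196)
z = -1692 (z = -9*(196 + (-4 - 4)) = -9*(196 - 8) = -9*188 = -1692)
T(c, W) = -1692*W
√(-2810 + T(146, -65 + 72)) = √(-2810 - 1692*(-65 + 72)) = √(-2810 - 1692*7) = √(-2810 - 11844) = √(-14654) = I*√14654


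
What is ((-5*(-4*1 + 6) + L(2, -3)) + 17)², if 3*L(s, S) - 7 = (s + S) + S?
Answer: 64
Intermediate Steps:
L(s, S) = 7/3 + s/3 + 2*S/3 (L(s, S) = 7/3 + ((s + S) + S)/3 = 7/3 + ((S + s) + S)/3 = 7/3 + (s + 2*S)/3 = 7/3 + (s/3 + 2*S/3) = 7/3 + s/3 + 2*S/3)
((-5*(-4*1 + 6) + L(2, -3)) + 17)² = ((-5*(-4*1 + 6) + (7/3 + (⅓)*2 + (⅔)*(-3))) + 17)² = ((-5*(-4 + 6) + (7/3 + ⅔ - 2)) + 17)² = ((-5*2 + 1) + 17)² = ((-10 + 1) + 17)² = (-9 + 17)² = 8² = 64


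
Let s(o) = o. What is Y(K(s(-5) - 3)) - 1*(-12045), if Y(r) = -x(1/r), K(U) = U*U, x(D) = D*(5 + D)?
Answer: 49335999/4096 ≈ 12045.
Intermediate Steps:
K(U) = U²
Y(r) = -(5 + 1/r)/r
Y(K(s(-5) - 3)) - 1*(-12045) = (-1 - 5*(-5 - 3)²)/((-5 - 3)²)² - 1*(-12045) = (-1 - 5*(-8)²)/((-8)²)² + 12045 = (-1 - 5*64)/64² + 12045 = (-1 - 320)/4096 + 12045 = (1/4096)*(-321) + 12045 = -321/4096 + 12045 = 49335999/4096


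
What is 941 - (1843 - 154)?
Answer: -748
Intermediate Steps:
941 - (1843 - 154) = 941 - 1*1689 = 941 - 1689 = -748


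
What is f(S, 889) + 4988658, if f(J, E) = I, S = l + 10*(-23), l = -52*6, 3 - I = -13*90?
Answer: 4989831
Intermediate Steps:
I = 1173 (I = 3 - (-13)*90 = 3 - 1*(-1170) = 3 + 1170 = 1173)
l = -312
S = -542 (S = -312 + 10*(-23) = -312 - 230 = -542)
f(J, E) = 1173
f(S, 889) + 4988658 = 1173 + 4988658 = 4989831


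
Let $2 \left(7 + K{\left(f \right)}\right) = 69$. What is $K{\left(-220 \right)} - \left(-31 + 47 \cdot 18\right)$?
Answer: $- \frac{1575}{2} \approx -787.5$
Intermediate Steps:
$K{\left(f \right)} = \frac{55}{2}$ ($K{\left(f \right)} = -7 + \frac{1}{2} \cdot 69 = -7 + \frac{69}{2} = \frac{55}{2}$)
$K{\left(-220 \right)} - \left(-31 + 47 \cdot 18\right) = \frac{55}{2} - \left(-31 + 47 \cdot 18\right) = \frac{55}{2} - \left(-31 + 846\right) = \frac{55}{2} - 815 = - \frac{1575}{2}$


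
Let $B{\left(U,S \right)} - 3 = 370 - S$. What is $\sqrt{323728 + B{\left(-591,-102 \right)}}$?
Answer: $\sqrt{324203} \approx 569.39$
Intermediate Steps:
$B{\left(U,S \right)} = 373 - S$ ($B{\left(U,S \right)} = 3 - \left(-370 + S\right) = 373 - S$)
$\sqrt{323728 + B{\left(-591,-102 \right)}} = \sqrt{323728 + \left(373 - -102\right)} = \sqrt{323728 + \left(373 + 102\right)} = \sqrt{323728 + 475} = \sqrt{324203}$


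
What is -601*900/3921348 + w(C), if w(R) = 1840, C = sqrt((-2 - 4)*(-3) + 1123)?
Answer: 601228285/326779 ≈ 1839.9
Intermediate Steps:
C = sqrt(1141) (C = sqrt(-6*(-3) + 1123) = sqrt(18 + 1123) = sqrt(1141) ≈ 33.779)
-601*900/3921348 + w(C) = -601*900/3921348 + 1840 = -540900*1/3921348 + 1840 = -45075/326779 + 1840 = 601228285/326779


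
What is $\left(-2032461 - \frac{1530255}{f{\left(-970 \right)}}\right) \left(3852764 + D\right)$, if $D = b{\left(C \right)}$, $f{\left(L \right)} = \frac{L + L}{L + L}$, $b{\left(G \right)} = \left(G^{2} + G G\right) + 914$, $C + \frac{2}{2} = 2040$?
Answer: $-43353693443520$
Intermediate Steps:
$C = 2039$ ($C = -1 + 2040 = 2039$)
$b{\left(G \right)} = 914 + 2 G^{2}$ ($b{\left(G \right)} = \left(G^{2} + G^{2}\right) + 914 = 2 G^{2} + 914 = 914 + 2 G^{2}$)
$f{\left(L \right)} = 1$ ($f{\left(L \right)} = \frac{2 L}{2 L} = 2 L \frac{1}{2 L} = 1$)
$D = 8315956$ ($D = 914 + 2 \cdot 2039^{2} = 914 + 2 \cdot 4157521 = 914 + 8315042 = 8315956$)
$\left(-2032461 - \frac{1530255}{f{\left(-970 \right)}}\right) \left(3852764 + D\right) = \left(-2032461 - \frac{1530255}{1}\right) \left(3852764 + 8315956\right) = \left(-2032461 - 1530255\right) 12168720 = \left(-3562716\right) 12168720 = -43353693443520$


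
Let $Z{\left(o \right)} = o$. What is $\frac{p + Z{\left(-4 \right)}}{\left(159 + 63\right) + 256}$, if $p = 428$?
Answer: $\frac{212}{239} \approx 0.88703$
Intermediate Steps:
$\frac{p + Z{\left(-4 \right)}}{\left(159 + 63\right) + 256} = \frac{428 - 4}{\left(159 + 63\right) + 256} = \frac{424}{222 + 256} = \frac{424}{478} = 424 \cdot \frac{1}{478} = \frac{212}{239}$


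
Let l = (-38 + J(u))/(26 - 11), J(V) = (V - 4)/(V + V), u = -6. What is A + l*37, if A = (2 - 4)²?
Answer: -7891/90 ≈ -87.678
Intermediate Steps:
J(V) = (-4 + V)/(2*V) (J(V) = (-4 + V)/((2*V)) = (-4 + V)*(1/(2*V)) = (-4 + V)/(2*V))
A = 4 (A = (-2)² = 4)
l = -223/90 (l = (-38 + (½)*(-4 - 6)/(-6))/(26 - 11) = (-38 + (½)*(-⅙)*(-10))/15 = (-38 + ⅚)*(1/15) = -223/6*1/15 = -223/90 ≈ -2.4778)
A + l*37 = 4 - 223/90*37 = 4 - 8251/90 = -7891/90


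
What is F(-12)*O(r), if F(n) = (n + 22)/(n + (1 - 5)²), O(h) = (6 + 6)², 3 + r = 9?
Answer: 360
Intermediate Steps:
r = 6 (r = -3 + 9 = 6)
O(h) = 144 (O(h) = 12² = 144)
F(n) = (22 + n)/(16 + n) (F(n) = (22 + n)/(n + (-4)²) = (22 + n)/(n + 16) = (22 + n)/(16 + n))
F(-12)*O(r) = ((22 - 12)/(16 - 12))*144 = (10/4)*144 = ((¼)*10)*144 = (5/2)*144 = 360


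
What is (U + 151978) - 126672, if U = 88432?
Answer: 113738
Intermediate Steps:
(U + 151978) - 126672 = (88432 + 151978) - 126672 = 240410 - 126672 = 113738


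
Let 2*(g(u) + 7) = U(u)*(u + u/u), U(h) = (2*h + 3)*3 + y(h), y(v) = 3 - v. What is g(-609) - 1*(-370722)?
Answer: 1292747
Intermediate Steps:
U(h) = 12 + 5*h (U(h) = (2*h + 3)*3 + (3 - h) = (3 + 2*h)*3 + (3 - h) = (9 + 6*h) + (3 - h) = 12 + 5*h)
g(u) = -7 + (1 + u)*(12 + 5*u)/2 (g(u) = -7 + ((12 + 5*u)*(u + u/u))/2 = -7 + ((12 + 5*u)*(u + 1))/2 = -7 + ((12 + 5*u)*(1 + u))/2 = -7 + ((1 + u)*(12 + 5*u))/2 = -7 + (1 + u)*(12 + 5*u)/2)
g(-609) - 1*(-370722) = (-1 + (5/2)*(-609)**2 + (17/2)*(-609)) - 1*(-370722) = (-1 + (5/2)*370881 - 10353/2) + 370722 = (-1 + 1854405/2 - 10353/2) + 370722 = 922025 + 370722 = 1292747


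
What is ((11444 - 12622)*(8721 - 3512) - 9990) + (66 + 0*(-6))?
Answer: -6146126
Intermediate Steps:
((11444 - 12622)*(8721 - 3512) - 9990) + (66 + 0*(-6)) = (-1178*5209 - 9990) + (66 + 0) = (-6136202 - 9990) + 66 = -6146192 + 66 = -6146126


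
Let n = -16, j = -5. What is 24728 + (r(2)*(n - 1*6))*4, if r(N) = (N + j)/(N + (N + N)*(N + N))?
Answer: 74228/3 ≈ 24743.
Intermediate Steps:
r(N) = (-5 + N)/(N + 4*N²) (r(N) = (N - 5)/(N + (N + N)*(N + N)) = (-5 + N)/(N + (2*N)*(2*N)) = (-5 + N)/(N + 4*N²))
24728 + (r(2)*(n - 1*6))*4 = 24728 + (((-5 + 2)/(2*(1 + 4*2)))*(-16 - 1*6))*4 = 24728 + (((½)*(-3)/(1 + 8))*(-16 - 6))*4 = 24728 + (((½)*(-3)/9)*(-22))*4 = 24728 + (((½)*(⅑)*(-3))*(-22))*4 = 24728 - ⅙*(-22)*4 = 24728 + (11/3)*4 = 24728 + 44/3 = 74228/3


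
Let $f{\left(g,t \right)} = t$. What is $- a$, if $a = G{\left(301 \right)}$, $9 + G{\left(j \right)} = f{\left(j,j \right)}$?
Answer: $-292$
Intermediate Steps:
$G{\left(j \right)} = -9 + j$
$a = 292$ ($a = -9 + 301 = 292$)
$- a = \left(-1\right) 292 = -292$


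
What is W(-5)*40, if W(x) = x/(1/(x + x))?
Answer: 2000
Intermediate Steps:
W(x) = 2*x² (W(x) = x/(1/(2*x)) = x/((1/(2*x))) = x*(2*x) = 2*x²)
W(-5)*40 = (2*(-5)²)*40 = (2*25)*40 = 50*40 = 2000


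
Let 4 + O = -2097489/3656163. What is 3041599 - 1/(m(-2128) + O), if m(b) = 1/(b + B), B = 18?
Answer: 35776682730309019/11762457891 ≈ 3.0416e+6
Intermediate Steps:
m(b) = 1/(18 + b) (m(b) = 1/(b + 18) = 1/(18 + b))
O = -5574047/1218721 (O = -4 - 2097489/3656163 = -4 - 2097489*1/3656163 = -4 - 699163/1218721 = -5574047/1218721 ≈ -4.5737)
3041599 - 1/(m(-2128) + O) = 3041599 - 1/(1/(18 - 2128) - 5574047/1218721) = 3041599 - 1/(1/(-2110) - 5574047/1218721) = 3041599 - 1/(-1/2110 - 5574047/1218721) = 3041599 - 1/(-11762457891/2571501310) = 3041599 - 1*(-2571501310/11762457891) = 3041599 + 2571501310/11762457891 = 35776682730309019/11762457891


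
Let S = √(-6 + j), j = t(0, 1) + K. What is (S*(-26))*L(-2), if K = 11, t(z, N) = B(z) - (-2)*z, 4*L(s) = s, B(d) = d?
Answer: 13*√5 ≈ 29.069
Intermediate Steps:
L(s) = s/4
t(z, N) = 3*z (t(z, N) = z - (-2)*z = z + 2*z = 3*z)
j = 11 (j = 3*0 + 11 = 0 + 11 = 11)
S = √5 (S = √(-6 + 11) = √5 ≈ 2.2361)
(S*(-26))*L(-2) = (√5*(-26))*((¼)*(-2)) = -26*√5*(-½) = 13*√5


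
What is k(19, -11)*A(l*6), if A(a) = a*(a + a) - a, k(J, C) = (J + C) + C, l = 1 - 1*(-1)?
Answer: -828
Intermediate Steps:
l = 2 (l = 1 + 1 = 2)
k(J, C) = J + 2*C (k(J, C) = (C + J) + C = J + 2*C)
A(a) = -a + 2*a² (A(a) = a*(2*a) - a = 2*a² - a = -a + 2*a²)
k(19, -11)*A(l*6) = (19 + 2*(-11))*((2*6)*(-1 + 2*(2*6))) = (19 - 22)*(12*(-1 + 2*12)) = -36*(-1 + 24) = -36*23 = -3*276 = -828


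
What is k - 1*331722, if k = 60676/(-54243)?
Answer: -2570522446/7749 ≈ -3.3172e+5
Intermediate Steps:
k = -8668/7749 (k = 60676*(-1/54243) = -8668/7749 ≈ -1.1186)
k - 1*331722 = -8668/7749 - 1*331722 = -8668/7749 - 331722 = -2570522446/7749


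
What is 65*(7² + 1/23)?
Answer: 73320/23 ≈ 3187.8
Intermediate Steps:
65*(7² + 1/23) = 65*(49 + 1/23) = 65*(1128/23) = 73320/23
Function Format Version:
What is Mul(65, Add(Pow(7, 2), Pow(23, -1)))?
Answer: Rational(73320, 23) ≈ 3187.8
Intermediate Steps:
Mul(65, Add(Pow(7, 2), Pow(23, -1))) = Mul(65, Add(49, Rational(1, 23))) = Mul(65, Rational(1128, 23)) = Rational(73320, 23)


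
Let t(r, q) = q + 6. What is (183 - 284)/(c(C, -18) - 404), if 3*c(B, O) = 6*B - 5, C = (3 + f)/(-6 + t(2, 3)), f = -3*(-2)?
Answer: 303/1199 ≈ 0.25271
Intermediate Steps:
f = 6
t(r, q) = 6 + q
C = 3 (C = (3 + 6)/(-6 + (6 + 3)) = 9/(-6 + 9) = 9/3 = 9*(⅓) = 3)
c(B, O) = -5/3 + 2*B (c(B, O) = (6*B - 5)/3 = (-5 + 6*B)/3 = -5/3 + 2*B)
(183 - 284)/(c(C, -18) - 404) = (183 - 284)/((-5/3 + 2*3) - 404) = -101/((-5/3 + 6) - 404) = -101/(13/3 - 404) = -101/(-1199/3) = -101*(-3/1199) = 303/1199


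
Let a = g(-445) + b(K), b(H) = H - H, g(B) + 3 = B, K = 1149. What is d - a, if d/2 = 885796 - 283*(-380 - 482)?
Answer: 2259932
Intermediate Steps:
g(B) = -3 + B
b(H) = 0
d = 2259484 (d = 2*(885796 - 283*(-380 - 482)) = 2*(885796 - 283*(-862)) = 2*(885796 - 1*(-243946)) = 2*(885796 + 243946) = 2*1129742 = 2259484)
a = -448 (a = (-3 - 445) + 0 = -448 + 0 = -448)
d - a = 2259484 - 1*(-448) = 2259484 + 448 = 2259932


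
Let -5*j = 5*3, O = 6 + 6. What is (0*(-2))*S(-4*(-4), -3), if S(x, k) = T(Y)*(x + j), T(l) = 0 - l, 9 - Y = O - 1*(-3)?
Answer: 0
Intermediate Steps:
O = 12
j = -3 ≈ -3.0000
Y = -6 (Y = 9 - (12 - 1*(-3)) = 9 - (12 + 3) = 9 - 1*15 = 9 - 15 = -6)
T(l) = -l
S(x, k) = -18 + 6*x (S(x, k) = (-1*(-6))*(x - 3) = 6*(-3 + x) = -18 + 6*x)
(0*(-2))*S(-4*(-4), -3) = (0*(-2))*(-18 + 6*(-4*(-4))) = 0*(-18 + 6*16) = 0*(-18 + 96) = 0*78 = 0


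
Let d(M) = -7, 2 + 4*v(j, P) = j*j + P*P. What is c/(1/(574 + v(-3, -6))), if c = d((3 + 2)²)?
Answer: -16373/4 ≈ -4093.3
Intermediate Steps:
v(j, P) = -½ + P²/4 + j²/4 (v(j, P) = -½ + (j*j + P*P)/4 = -½ + (j² + P²)/4 = -½ + (P² + j²)/4 = -½ + (P²/4 + j²/4) = -½ + P²/4 + j²/4)
c = -7
c/(1/(574 + v(-3, -6))) = -7/(1/(574 + (-½ + (¼)*(-6)² + (¼)*(-3)²))) = -7/(1/(574 + (-½ + (¼)*36 + (¼)*9))) = -7/(1/(574 + (-½ + 9 + 9/4))) = -7/(1/(574 + 43/4)) = -7/(1/(2339/4)) = -7/4/2339 = -7*2339/4 = -16373/4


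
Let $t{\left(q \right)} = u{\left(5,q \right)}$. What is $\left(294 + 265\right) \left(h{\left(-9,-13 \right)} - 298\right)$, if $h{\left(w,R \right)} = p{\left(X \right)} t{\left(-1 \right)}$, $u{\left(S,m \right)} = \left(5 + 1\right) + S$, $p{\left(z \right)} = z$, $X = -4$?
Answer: $-191178$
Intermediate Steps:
$u{\left(S,m \right)} = 6 + S$
$t{\left(q \right)} = 11$ ($t{\left(q \right)} = 6 + 5 = 11$)
$h{\left(w,R \right)} = -44$ ($h{\left(w,R \right)} = \left(-4\right) 11 = -44$)
$\left(294 + 265\right) \left(h{\left(-9,-13 \right)} - 298\right) = \left(294 + 265\right) \left(-44 - 298\right) = 559 \left(-342\right) = -191178$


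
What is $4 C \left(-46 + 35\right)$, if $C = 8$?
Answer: $-352$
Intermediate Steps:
$4 C \left(-46 + 35\right) = 4 \cdot 8 \left(-46 + 35\right) = 32 \left(-11\right) = -352$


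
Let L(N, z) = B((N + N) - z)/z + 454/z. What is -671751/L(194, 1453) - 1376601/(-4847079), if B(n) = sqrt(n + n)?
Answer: -357979847374934492/168230802239 + 976054203*I*sqrt(2130)/208246 ≈ -2.1279e+6 + 2.1632e+5*I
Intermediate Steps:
B(n) = sqrt(2)*sqrt(n) (B(n) = sqrt(2*n) = sqrt(2)*sqrt(n))
L(N, z) = 454/z + sqrt(2)*sqrt(-z + 2*N)/z (L(N, z) = (sqrt(2)*sqrt((N + N) - z))/z + 454/z = (sqrt(2)*sqrt(2*N - z))/z + 454/z = (sqrt(2)*sqrt(-z + 2*N))/z + 454/z = sqrt(2)*sqrt(-z + 2*N)/z + 454/z = 454/z + sqrt(2)*sqrt(-z + 2*N)/z)
-671751/L(194, 1453) - 1376601/(-4847079) = -671751*1453/(454 + sqrt(-2*1453 + 4*194)) - 1376601/(-4847079) = -671751*1453/(454 + sqrt(-2906 + 776)) - 1376601*(-1/4847079) = -671751*1453/(454 + sqrt(-2130)) + 458867/1615693 = -671751*1453/(454 + I*sqrt(2130)) + 458867/1615693 = -671751/(454/1453 + I*sqrt(2130)/1453) + 458867/1615693 = 458867/1615693 - 671751/(454/1453 + I*sqrt(2130)/1453)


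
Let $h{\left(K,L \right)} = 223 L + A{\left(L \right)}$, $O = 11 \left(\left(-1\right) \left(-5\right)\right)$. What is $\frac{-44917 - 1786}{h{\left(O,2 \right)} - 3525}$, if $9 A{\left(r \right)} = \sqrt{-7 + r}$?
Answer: $\frac{11647681497}{767899526} + \frac{420327 i \sqrt{5}}{767899526} \approx 15.168 + 0.001224 i$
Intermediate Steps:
$A{\left(r \right)} = \frac{\sqrt{-7 + r}}{9}$
$O = 55$ ($O = 11 \cdot 5 = 55$)
$h{\left(K,L \right)} = 223 L + \frac{\sqrt{-7 + L}}{9}$
$\frac{-44917 - 1786}{h{\left(O,2 \right)} - 3525} = \frac{-44917 - 1786}{\left(223 \cdot 2 + \frac{\sqrt{-7 + 2}}{9}\right) - 3525} = - \frac{46703}{\left(446 + \frac{\sqrt{-5}}{9}\right) - 3525} = - \frac{46703}{\left(446 + \frac{i \sqrt{5}}{9}\right) - 3525} = - \frac{46703}{-3079 + \frac{i \sqrt{5}}{9}}$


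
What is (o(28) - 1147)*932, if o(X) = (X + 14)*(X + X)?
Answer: 1123060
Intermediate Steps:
o(X) = 2*X*(14 + X) (o(X) = (14 + X)*(2*X) = 2*X*(14 + X))
(o(28) - 1147)*932 = (2*28*(14 + 28) - 1147)*932 = (2*28*42 - 1147)*932 = (2352 - 1147)*932 = 1205*932 = 1123060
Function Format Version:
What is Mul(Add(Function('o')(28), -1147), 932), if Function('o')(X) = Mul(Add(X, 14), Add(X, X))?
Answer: 1123060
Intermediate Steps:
Function('o')(X) = Mul(2, X, Add(14, X)) (Function('o')(X) = Mul(Add(14, X), Mul(2, X)) = Mul(2, X, Add(14, X)))
Mul(Add(Function('o')(28), -1147), 932) = Mul(Add(Mul(2, 28, Add(14, 28)), -1147), 932) = Mul(Add(Mul(2, 28, 42), -1147), 932) = Mul(Add(2352, -1147), 932) = Mul(1205, 932) = 1123060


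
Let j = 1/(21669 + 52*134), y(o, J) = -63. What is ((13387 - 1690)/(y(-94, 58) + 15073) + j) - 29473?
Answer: -12668379716011/429841370 ≈ -29472.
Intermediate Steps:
j = 1/28637 (j = 1/(21669 + 6968) = 1/28637 ≈ 3.4920e-5)
((13387 - 1690)/(y(-94, 58) + 15073) + j) - 29473 = ((13387 - 1690)/(-63 + 15073) + 1/28637) - 29473 = (11697/15010 + 1/28637) - 29473 = 334981999/429841370 - 29473 = -12668379716011/429841370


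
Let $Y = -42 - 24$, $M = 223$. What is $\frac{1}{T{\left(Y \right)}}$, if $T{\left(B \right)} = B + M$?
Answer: $\frac{1}{157} \approx 0.0063694$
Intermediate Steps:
$Y = -66$ ($Y = -42 - 24 = -66$)
$T{\left(B \right)} = 223 + B$ ($T{\left(B \right)} = B + 223 = 223 + B$)
$\frac{1}{T{\left(Y \right)}} = \frac{1}{223 - 66} = \frac{1}{157}$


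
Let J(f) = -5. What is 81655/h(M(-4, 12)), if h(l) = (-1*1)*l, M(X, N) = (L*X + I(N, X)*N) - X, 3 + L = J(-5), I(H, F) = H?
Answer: -16331/36 ≈ -453.64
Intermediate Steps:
L = -8 (L = -3 - 5 = -8)
M(X, N) = N² - 9*X (M(X, N) = (-8*X + N*N) - X = (-8*X + N²) - X = (N² - 8*X) - X = N² - 9*X)
h(l) = -l
81655/h(M(-4, 12)) = 81655/((-(12² - 9*(-4)))) = 81655/((-(144 + 36))) = 81655/((-1*180)) = 81655/(-180) = 81655*(-1/180) = -16331/36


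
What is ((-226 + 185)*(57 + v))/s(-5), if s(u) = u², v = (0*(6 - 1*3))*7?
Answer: -2337/25 ≈ -93.480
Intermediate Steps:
v = 0 (v = (0*(6 - 3))*7 = (0*3)*7 = 0*7 = 0)
((-226 + 185)*(57 + v))/s(-5) = ((-226 + 185)*(57 + 0))/((-5)²) = -41*57/25 = -2337*1/25 = -2337/25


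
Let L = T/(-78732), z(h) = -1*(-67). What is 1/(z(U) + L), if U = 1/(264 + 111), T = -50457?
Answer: 26244/1775167 ≈ 0.014784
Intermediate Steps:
U = 1/375 ≈ 0.0026667
z(h) = 67
L = 16819/26244 (L = -50457/(-78732) = -50457*(-1/78732) = 16819/26244 ≈ 0.64087)
1/(z(U) + L) = 1/(67 + 16819/26244) = 1/(1775167/26244) = 26244/1775167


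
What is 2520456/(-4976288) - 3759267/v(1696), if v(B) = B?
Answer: -584733436071/263743264 ≈ -2217.1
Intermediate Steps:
2520456/(-4976288) - 3759267/v(1696) = 2520456/(-4976288) - 3759267/1696 = 2520456*(-1/4976288) - 3759267*1/1696 = -315057/622036 - 3759267/1696 = -584733436071/263743264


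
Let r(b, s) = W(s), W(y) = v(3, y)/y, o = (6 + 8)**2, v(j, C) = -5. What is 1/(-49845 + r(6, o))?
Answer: -196/9769625 ≈ -2.0062e-5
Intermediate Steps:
o = 196 (o = 14**2 = 196)
W(y) = -5/y
r(b, s) = -5/s
1/(-49845 + r(6, o)) = 1/(-49845 - 5/196) = 1/(-9769625/196) = -196/9769625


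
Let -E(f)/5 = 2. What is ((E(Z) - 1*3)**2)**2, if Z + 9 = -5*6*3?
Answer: 28561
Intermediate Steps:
Z = -99 (Z = -9 - 5*6*3 = -9 - 30*3 = -9 - 90 = -99)
E(f) = -10 (E(f) = -5*2 = -10)
((E(Z) - 1*3)**2)**2 = ((-10 - 1*3)**2)**2 = ((-10 - 3)**2)**2 = ((-13)**2)**2 = 169**2 = 28561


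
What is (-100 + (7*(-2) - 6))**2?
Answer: 14400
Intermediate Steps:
(-100 + (7*(-2) - 6))**2 = (-100 + (-14 - 6))**2 = (-100 - 20)**2 = (-120)**2 = 14400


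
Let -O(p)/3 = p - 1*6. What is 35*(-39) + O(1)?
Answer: -1350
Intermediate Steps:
O(p) = 18 - 3*p (O(p) = -3*(p - 1*6) = -3*(p - 6) = -3*(-6 + p) = 18 - 3*p)
35*(-39) + O(1) = 35*(-39) + (18 - 3*1) = -1365 + (18 - 3) = -1365 + 15 = -1350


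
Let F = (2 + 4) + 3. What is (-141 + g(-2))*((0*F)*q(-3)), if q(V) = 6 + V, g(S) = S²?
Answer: 0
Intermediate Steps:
F = 9 (F = 6 + 3 = 9)
(-141 + g(-2))*((0*F)*q(-3)) = (-141 + (-2)²)*((0*9)*(6 - 3)) = (-141 + 4)*(0*3) = -137*0 = 0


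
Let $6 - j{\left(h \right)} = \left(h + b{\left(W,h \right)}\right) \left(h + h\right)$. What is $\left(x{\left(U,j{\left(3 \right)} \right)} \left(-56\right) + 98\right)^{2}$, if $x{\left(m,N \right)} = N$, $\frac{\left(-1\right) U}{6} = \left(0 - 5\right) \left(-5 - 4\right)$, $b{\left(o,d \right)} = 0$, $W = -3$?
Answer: $592900$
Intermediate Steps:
$j{\left(h \right)} = 6 - 2 h^{2}$ ($j{\left(h \right)} = 6 - \left(h + 0\right) \left(h + h\right) = 6 - h 2 h = 6 - 2 h^{2}$)
$U = -270$ ($U = - 6 \left(0 - 5\right) \left(-5 - 4\right) = - 6 \left(\left(-5\right) \left(-9\right)\right) = \left(-6\right) 45 = -270$)
$\left(x{\left(U,j{\left(3 \right)} \right)} \left(-56\right) + 98\right)^{2} = \left(\left(6 - 2 \cdot 3^{2}\right) \left(-56\right) + 98\right)^{2} = \left(\left(6 - 18\right) \left(-56\right) + 98\right)^{2} = \left(\left(-12\right) \left(-56\right) + 98\right)^{2} = \left(672 + 98\right)^{2} = 770^{2} = 592900$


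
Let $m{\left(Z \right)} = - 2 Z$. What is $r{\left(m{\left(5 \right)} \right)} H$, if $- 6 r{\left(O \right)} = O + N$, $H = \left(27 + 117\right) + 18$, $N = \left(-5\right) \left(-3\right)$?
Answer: $-135$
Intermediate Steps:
$N = 15$
$H = 162$ ($H = 144 + 18 = 162$)
$r{\left(O \right)} = - \frac{5}{2} - \frac{O}{6}$ ($r{\left(O \right)} = - \frac{O + 15}{6} = - \frac{15 + O}{6} = - \frac{5}{2} - \frac{O}{6}$)
$r{\left(m{\left(5 \right)} \right)} H = \left(- \frac{5}{2} - \frac{\left(-2\right) 5}{6}\right) 162 = \left(- \frac{5}{2} - - \frac{5}{3}\right) 162 = \left(- \frac{5}{2} + \frac{5}{3}\right) 162 = \left(- \frac{5}{6}\right) 162 = -135$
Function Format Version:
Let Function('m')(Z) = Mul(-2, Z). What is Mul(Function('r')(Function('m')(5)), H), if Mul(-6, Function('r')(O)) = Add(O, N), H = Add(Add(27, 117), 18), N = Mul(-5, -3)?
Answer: -135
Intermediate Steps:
N = 15
H = 162 (H = Add(144, 18) = 162)
Function('r')(O) = Add(Rational(-5, 2), Mul(Rational(-1, 6), O)) (Function('r')(O) = Mul(Rational(-1, 6), Add(O, 15)) = Mul(Rational(-1, 6), Add(15, O)) = Add(Rational(-5, 2), Mul(Rational(-1, 6), O)))
Mul(Function('r')(Function('m')(5)), H) = Mul(Add(Rational(-5, 2), Mul(Rational(-1, 6), Mul(-2, 5))), 162) = Mul(Add(Rational(-5, 2), Mul(Rational(-1, 6), -10)), 162) = Mul(Add(Rational(-5, 2), Rational(5, 3)), 162) = Mul(Rational(-5, 6), 162) = -135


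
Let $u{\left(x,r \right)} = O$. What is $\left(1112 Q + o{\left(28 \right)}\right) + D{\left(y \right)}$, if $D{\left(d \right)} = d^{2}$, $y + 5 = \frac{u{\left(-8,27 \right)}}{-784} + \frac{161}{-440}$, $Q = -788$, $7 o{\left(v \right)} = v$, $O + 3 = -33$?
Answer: $- \frac{407298215806599}{464833600} \approx -8.7622 \cdot 10^{5}$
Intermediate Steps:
$O = -36$ ($O = -3 - 33 = -36$)
$o{\left(v \right)} = \frac{v}{7}$
$u{\left(x,r \right)} = -36$
$y = - \frac{114699}{21560}$ ($y = -5 + \left(- \frac{36}{-784} + \frac{161}{-440}\right) = -5 + \left(\left(-36\right) \left(- \frac{1}{784}\right) + 161 \left(- \frac{1}{440}\right)\right) = -5 + \left(\frac{9}{196} - \frac{161}{440}\right) = -5 - \frac{6899}{21560} = - \frac{114699}{21560} \approx -5.32$)
$\left(1112 Q + o{\left(28 \right)}\right) + D{\left(y \right)} = \left(1112 \left(-788\right) + \frac{1}{7} \cdot 28\right) + \left(- \frac{114699}{21560}\right)^{2} = \left(-876256 + 4\right) + \frac{13155860601}{464833600} = -876252 + \frac{13155860601}{464833600} = - \frac{407298215806599}{464833600}$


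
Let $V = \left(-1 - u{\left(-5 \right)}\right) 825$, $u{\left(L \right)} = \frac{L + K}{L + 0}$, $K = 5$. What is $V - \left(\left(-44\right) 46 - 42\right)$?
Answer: $1241$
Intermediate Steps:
$u{\left(L \right)} = \frac{5 + L}{L}$ ($u{\left(L \right)} = \frac{L + 5}{L + 0} = \frac{5 + L}{L}$)
$V = -825$ ($V = \left(-1 - \frac{5 - 5}{-5}\right) 825 = \left(-1 - \left(- \frac{1}{5}\right) 0\right) 825 = \left(-1 - 0\right) 825 = \left(-1 + 0\right) 825 = \left(-1\right) 825 = -825$)
$V - \left(\left(-44\right) 46 - 42\right) = -825 - \left(\left(-44\right) 46 - 42\right) = -825 - \left(-2024 - 42\right) = -825 - -2066 = -825 + 2066 = 1241$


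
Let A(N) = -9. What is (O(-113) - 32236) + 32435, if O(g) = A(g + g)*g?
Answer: 1216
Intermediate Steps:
O(g) = -9*g
(O(-113) - 32236) + 32435 = (-9*(-113) - 32236) + 32435 = (1017 - 32236) + 32435 = -31219 + 32435 = 1216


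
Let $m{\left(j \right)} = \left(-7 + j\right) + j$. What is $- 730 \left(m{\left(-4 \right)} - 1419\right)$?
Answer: $1046820$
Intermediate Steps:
$m{\left(j \right)} = -7 + 2 j$
$- 730 \left(m{\left(-4 \right)} - 1419\right) = - 730 \left(\left(-7 + 2 \left(-4\right)\right) - 1419\right) = - 730 \left(\left(-7 - 8\right) - 1419\right) = - 730 \left(-15 - 1419\right) = \left(-730\right) \left(-1434\right) = 1046820$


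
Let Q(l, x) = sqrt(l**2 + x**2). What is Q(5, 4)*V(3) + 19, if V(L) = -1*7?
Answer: 19 - 7*sqrt(41) ≈ -25.822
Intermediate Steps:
V(L) = -7
Q(5, 4)*V(3) + 19 = sqrt(5**2 + 4**2)*(-7) + 19 = sqrt(25 + 16)*(-7) + 19 = sqrt(41)*(-7) + 19 = -7*sqrt(41) + 19 = 19 - 7*sqrt(41)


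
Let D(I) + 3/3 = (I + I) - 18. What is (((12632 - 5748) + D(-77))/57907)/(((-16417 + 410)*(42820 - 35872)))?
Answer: -2237/2146740580284 ≈ -1.0420e-9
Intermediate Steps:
D(I) = -19 + 2*I (D(I) = -1 + ((I + I) - 18) = -1 + (2*I - 18) = -1 + (-18 + 2*I) = -19 + 2*I)
(((12632 - 5748) + D(-77))/57907)/(((-16417 + 410)*(42820 - 35872))) = (((12632 - 5748) + (-19 + 2*(-77)))/57907)/(((-16417 + 410)*(42820 - 35872))) = ((6884 + (-19 - 154))*(1/57907))/((-16007*6948)) = ((6884 - 173)*(1/57907))/(-111216636) = (6711*(1/57907))*(-1/111216636) = (6711/57907)*(-1/111216636) = -2237/2146740580284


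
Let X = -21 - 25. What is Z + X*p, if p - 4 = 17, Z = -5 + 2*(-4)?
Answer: -979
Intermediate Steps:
Z = -13 (Z = -5 - 8 = -13)
p = 21 (p = 4 + 17 = 21)
X = -46
Z + X*p = -13 - 46*21 = -13 - 966 = -979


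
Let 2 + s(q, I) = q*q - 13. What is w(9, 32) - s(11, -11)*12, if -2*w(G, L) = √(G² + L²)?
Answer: -1272 - √1105/2 ≈ -1288.6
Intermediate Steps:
s(q, I) = -15 + q² (s(q, I) = -2 + (q*q - 13) = -2 + (q² - 13) = -2 + (-13 + q²) = -15 + q²)
w(G, L) = -√(G² + L²)/2
w(9, 32) - s(11, -11)*12 = -√(9² + 32²)/2 - (-15 + 11²)*12 = -√(81 + 1024)/2 - (-15 + 121)*12 = -√1105/2 - 106*12 = -√1105/2 - 1*1272 = -√1105/2 - 1272 = -1272 - √1105/2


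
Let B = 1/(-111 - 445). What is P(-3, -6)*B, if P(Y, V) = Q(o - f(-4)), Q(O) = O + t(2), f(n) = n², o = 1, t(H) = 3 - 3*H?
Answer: 9/278 ≈ 0.032374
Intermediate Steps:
B = -1/556 (B = 1/(-556) = -1/556 ≈ -0.0017986)
Q(O) = -3 + O (Q(O) = O + (3 - 3*2) = O + (3 - 6) = O - 3 = -3 + O)
P(Y, V) = -18 (P(Y, V) = -3 + (1 - 1*(-4)²) = -3 + (1 - 1*16) = -3 + (1 - 16) = -3 - 15 = -18)
P(-3, -6)*B = -18*(-1/556) = 9/278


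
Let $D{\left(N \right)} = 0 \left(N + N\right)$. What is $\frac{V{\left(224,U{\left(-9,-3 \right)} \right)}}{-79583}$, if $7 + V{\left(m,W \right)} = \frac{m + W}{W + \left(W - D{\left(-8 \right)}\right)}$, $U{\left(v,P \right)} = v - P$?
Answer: $\frac{151}{477498} \approx 0.00031623$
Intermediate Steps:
$D{\left(N \right)} = 0$ ($D{\left(N \right)} = 0 \cdot 2 N = 0$)
$V{\left(m,W \right)} = -7 + \frac{W + m}{2 W}$ ($V{\left(m,W \right)} = -7 + \frac{m + W}{W + \left(W - 0\right)} = -7 + \frac{W + m}{W + \left(W + 0\right)} = -7 + \frac{W + m}{W + W} = -7 + \frac{W + m}{2 W}$)
$\frac{V{\left(224,U{\left(-9,-3 \right)} \right)}}{-79583} = \frac{\frac{1}{2} \frac{1}{-9 - -3} \left(224 - 13 \left(-9 - -3\right)\right)}{-79583} = \frac{224 - 13 \left(-9 + 3\right)}{2 \left(-9 + 3\right)} \left(- \frac{1}{79583}\right) = \frac{224 - -78}{2 \left(-6\right)} \left(- \frac{1}{79583}\right) = \frac{1}{2} \left(- \frac{1}{6}\right) \left(224 + 78\right) \left(- \frac{1}{79583}\right) = \frac{1}{2} \left(- \frac{1}{6}\right) 302 \left(- \frac{1}{79583}\right) = \left(- \frac{151}{6}\right) \left(- \frac{1}{79583}\right) = \frac{151}{477498}$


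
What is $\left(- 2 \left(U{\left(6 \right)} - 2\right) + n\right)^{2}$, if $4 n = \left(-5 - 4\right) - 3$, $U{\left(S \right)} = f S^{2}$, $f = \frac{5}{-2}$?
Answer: $32761$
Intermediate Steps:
$f = - \frac{5}{2}$ ($f = 5 \left(- \frac{1}{2}\right) = - \frac{5}{2} \approx -2.5$)
$U{\left(S \right)} = - \frac{5 S^{2}}{2}$
$n = -3$ ($n = \frac{\left(-5 - 4\right) - 3}{4} = \frac{-9 - 3}{4} = \frac{1}{4} \left(-12\right) = -3$)
$\left(- 2 \left(U{\left(6 \right)} - 2\right) + n\right)^{2} = \left(- 2 \left(- \frac{5 \cdot 6^{2}}{2} - 2\right) - 3\right)^{2} = \left(- 2 \left(\left(- \frac{5}{2}\right) 36 - 2\right) - 3\right)^{2} = \left(- 2 \left(-90 - 2\right) - 3\right)^{2} = \left(\left(-2\right) \left(-92\right) - 3\right)^{2} = \left(184 - 3\right)^{2} = 181^{2} = 32761$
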